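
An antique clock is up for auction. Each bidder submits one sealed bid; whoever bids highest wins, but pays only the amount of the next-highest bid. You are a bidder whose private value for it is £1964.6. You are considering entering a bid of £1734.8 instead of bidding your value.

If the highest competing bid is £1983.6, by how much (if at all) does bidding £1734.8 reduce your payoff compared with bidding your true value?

£0

Bidding your value £1964.6: you lose (since £1964.6 < £1983.6). Payoff £0.
Bidding £1734.8: you lose. Payoff £0.
Difference = £0 − £0 = £0; both bids lead to the same outcome because the competing bid is above both your value and your alternative bid.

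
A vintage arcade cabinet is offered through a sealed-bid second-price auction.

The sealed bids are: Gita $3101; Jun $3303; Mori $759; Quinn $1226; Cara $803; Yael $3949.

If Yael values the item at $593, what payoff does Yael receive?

Highest bid: Yael at $3949, so Yael wins.
Second-highest bid: Jun at $3303 — that is the price the winner pays.
Yael's payoff = value − price = $593 − $3303 = −$2710.

−$2710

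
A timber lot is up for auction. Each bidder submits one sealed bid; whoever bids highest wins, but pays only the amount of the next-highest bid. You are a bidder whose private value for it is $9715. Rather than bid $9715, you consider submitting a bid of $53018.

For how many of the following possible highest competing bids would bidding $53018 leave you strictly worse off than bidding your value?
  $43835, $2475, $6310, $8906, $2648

1

The deviation hurts exactly when the highest competing bid lies strictly between $9715 and $53018 — overbidding then wins at a price above your value.
$43835: inside the interval → strictly worse (loss $34120).
$2475: below both → same outcome either way.
$6310: below both → same outcome either way.
$8906: below both → same outcome either way.
$2648: below both → same outcome either way.
Count: 1.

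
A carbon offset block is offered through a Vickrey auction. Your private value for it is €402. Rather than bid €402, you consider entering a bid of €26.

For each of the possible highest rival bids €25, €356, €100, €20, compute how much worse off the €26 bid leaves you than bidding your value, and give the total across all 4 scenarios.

The deviation costs you only when the competing bid falls strictly between €26 and €402; elsewhere both bids give the same outcome.
€25: outcomes coincide → loss €0.
€356: truthful payoff €46, deviation payoff €0 → loss €46.
€100: truthful payoff €302, deviation payoff €0 → loss €302.
€20: outcomes coincide → loss €0.
Total loss = €46 + €302 = €348.

€348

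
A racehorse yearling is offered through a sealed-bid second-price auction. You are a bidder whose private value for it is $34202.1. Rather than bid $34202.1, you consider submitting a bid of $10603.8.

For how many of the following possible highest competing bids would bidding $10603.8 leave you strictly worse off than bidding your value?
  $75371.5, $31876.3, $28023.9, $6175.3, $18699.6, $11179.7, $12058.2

5

The deviation hurts exactly when the highest competing bid lies strictly between $10603.8 and $34202.1 — underbidding then forfeits a profitable win.
$75371.5: above both → same outcome either way.
$31876.3: inside the interval → strictly worse (loss $2325.8).
$28023.9: inside the interval → strictly worse (loss $6178.2).
$6175.3: below both → same outcome either way.
$18699.6: inside the interval → strictly worse (loss $15502.5).
$11179.7: inside the interval → strictly worse (loss $23022.4).
$12058.2: inside the interval → strictly worse (loss $22143.9).
Count: 5.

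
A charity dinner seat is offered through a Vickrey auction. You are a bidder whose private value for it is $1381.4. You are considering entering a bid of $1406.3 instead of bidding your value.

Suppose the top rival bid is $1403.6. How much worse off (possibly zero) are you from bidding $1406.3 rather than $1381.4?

$22.2

Bidding your value $1381.4: you lose (since $1381.4 < $1403.6). Payoff $0.
Bidding $1406.3: you win and pay $1403.6. Payoff $1381.4 − $1403.6 = −$22.2.
The competing bid $1403.6 lies between your value and your inflated bid, so overbidding wins an item priced above your value.
Loss from deviating = $0 − (−$22.2) = $22.2.
Because the price is fixed by the runner-up's bid, deviating from your value can only change a good outcome into a bad one — never the reverse.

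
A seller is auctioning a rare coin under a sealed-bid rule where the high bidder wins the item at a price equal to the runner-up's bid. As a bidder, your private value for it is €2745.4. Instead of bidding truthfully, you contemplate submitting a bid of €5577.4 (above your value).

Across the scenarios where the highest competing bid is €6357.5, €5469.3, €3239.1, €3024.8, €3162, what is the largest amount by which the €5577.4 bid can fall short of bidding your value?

€6357.5: same outcome either way → loss €0.
€5469.3: truthful gives €0, deviation gives −€2723.9 → loss €2723.9.
€3239.1: truthful gives €0, deviation gives −€493.7 → loss €493.7.
€3024.8: truthful gives €0, deviation gives −€279.4 → loss €279.4.
€3162: truthful gives €0, deviation gives −€416.6 → loss €416.6.
Maximum loss: €2723.9.

€2723.9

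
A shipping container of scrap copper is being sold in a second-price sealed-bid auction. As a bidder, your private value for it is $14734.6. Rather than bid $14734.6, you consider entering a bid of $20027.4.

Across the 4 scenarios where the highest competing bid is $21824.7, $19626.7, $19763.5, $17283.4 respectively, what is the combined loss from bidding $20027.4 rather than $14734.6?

$12469.8

The deviation costs you only when the competing bid falls strictly between $14734.6 and $20027.4; elsewhere both bids give the same outcome.
$21824.7: outcomes coincide → loss $0.
$19626.7: truthful payoff $0, deviation payoff −$4892.1 → loss $4892.1.
$19763.5: truthful payoff $0, deviation payoff −$5028.9 → loss $5028.9.
$17283.4: truthful payoff $0, deviation payoff −$2548.8 → loss $2548.8.
Total loss = $4892.1 + $5028.9 + $2548.8 = $12469.8.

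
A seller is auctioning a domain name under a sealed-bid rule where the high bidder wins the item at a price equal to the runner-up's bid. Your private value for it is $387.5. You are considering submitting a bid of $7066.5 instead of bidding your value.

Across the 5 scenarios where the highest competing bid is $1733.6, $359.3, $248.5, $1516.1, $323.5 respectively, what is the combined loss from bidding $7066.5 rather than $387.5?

$2474.7

The deviation costs you only when the competing bid falls strictly between $387.5 and $7066.5; elsewhere both bids give the same outcome.
$1733.6: truthful payoff $0, deviation payoff −$1346.1 → loss $1346.1.
$359.3: outcomes coincide → loss $0.
$248.5: outcomes coincide → loss $0.
$1516.1: truthful payoff $0, deviation payoff −$1128.6 → loss $1128.6.
$323.5: outcomes coincide → loss $0.
Total loss = $1346.1 + $1128.6 = $2474.7.
Truthful bidding weakly dominates here: raising your bid can only win items priced above your value, and lowering it can only forfeit items priced below.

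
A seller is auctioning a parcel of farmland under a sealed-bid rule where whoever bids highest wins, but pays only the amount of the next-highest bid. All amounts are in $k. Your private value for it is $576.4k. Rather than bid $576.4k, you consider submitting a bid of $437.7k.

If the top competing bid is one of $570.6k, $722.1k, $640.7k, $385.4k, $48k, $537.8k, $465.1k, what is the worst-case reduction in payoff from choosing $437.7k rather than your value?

$570.6k: truthful gives $5.8k, deviation gives $0k → loss $5.8k.
$722.1k: same outcome either way → loss $0k.
$640.7k: same outcome either way → loss $0k.
$385.4k: same outcome either way → loss $0k.
$48k: same outcome either way → loss $0k.
$537.8k: truthful gives $38.6k, deviation gives $0k → loss $38.6k.
$465.1k: truthful gives $111.3k, deviation gives $0k → loss $111.3k.
Maximum loss: $111.3k.

$111.3k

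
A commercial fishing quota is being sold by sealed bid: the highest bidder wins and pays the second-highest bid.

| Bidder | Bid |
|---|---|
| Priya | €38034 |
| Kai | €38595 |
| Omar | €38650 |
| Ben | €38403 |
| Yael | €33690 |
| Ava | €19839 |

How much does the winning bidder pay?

Highest bid: Omar at €38650, so Omar wins.
Second-highest bid: Kai at €38595 — that is the price the winner pays.

€38595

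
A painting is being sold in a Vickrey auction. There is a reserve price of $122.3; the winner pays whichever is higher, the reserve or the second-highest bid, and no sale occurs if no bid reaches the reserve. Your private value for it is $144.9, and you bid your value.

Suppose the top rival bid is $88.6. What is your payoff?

$22.6

Your bid $144.9 is the highest and exceeds the reserve.
Price = max(second-highest bid, reserve) = max($88.6, $122.3) = $122.3.
Payoff = $144.9 − $122.3 = $22.6.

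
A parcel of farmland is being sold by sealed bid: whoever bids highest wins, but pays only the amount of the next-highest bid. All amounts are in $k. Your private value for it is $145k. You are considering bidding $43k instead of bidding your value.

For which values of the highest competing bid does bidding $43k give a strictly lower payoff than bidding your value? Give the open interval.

If the competing bid is below $43k, both bids win at the same price — no difference.
If it is above $145k, both bids lose — no difference.
If it lies strictly between $43k and $145k, bidding your value wins at a price below your value (positive payoff) while bidding $43k loses (payoff 0).
So the deviation strictly hurts on the open interval ($43k, $145k).

($43k, $145k)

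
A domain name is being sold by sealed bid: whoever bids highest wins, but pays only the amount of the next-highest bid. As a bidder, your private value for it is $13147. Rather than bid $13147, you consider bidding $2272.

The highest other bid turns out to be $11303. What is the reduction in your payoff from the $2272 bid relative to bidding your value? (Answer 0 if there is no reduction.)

Bidding your value $13147: you win (since $13147 > $11303) and pay $11303. Payoff $1844.
Bidding $2272: you lose. Payoff $0.
The competing bid $11303 lies between your shaded bid and your value, so underbidding forfeits an item you could have won at a profitable price.
Loss from deviating = $1844 − ($0) = $1844.

$1844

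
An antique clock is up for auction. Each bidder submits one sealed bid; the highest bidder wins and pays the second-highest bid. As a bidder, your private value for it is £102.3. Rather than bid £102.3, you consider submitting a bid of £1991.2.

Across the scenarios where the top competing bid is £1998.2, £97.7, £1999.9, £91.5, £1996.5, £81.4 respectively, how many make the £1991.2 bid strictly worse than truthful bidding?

0

The deviation hurts exactly when the highest competing bid lies strictly between £102.3 and £1991.2 — overbidding then wins at a price above your value.
£1998.2: above both → same outcome either way.
£97.7: below both → same outcome either way.
£1999.9: above both → same outcome either way.
£91.5: below both → same outcome either way.
£1996.5: above both → same outcome either way.
£81.4: below both → same outcome either way.
Count: 0.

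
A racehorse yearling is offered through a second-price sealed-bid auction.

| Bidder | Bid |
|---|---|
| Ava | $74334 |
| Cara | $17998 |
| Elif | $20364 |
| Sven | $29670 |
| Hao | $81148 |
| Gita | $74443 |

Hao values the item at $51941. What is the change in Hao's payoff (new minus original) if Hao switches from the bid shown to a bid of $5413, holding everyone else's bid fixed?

The highest bid among the other bidders is $74443; Hao's bid doesn't change that.
Original bid $81148: Hao is highest, pays the top rival bid $74443; payoff $51941 − $74443 = −$22502.
Alternative bid $5413: Hao is not highest (top rival bid is $74443); payoff $0.
Change in payoff = $0 − (−$22502) = $22502.

$22502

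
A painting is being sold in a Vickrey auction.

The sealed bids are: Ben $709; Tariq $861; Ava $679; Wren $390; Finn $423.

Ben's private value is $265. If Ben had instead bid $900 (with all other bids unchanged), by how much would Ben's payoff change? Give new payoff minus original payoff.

The highest bid among the other bidders is $861; Ben's bid doesn't change that.
Original bid $709: Ben is not highest (top rival bid is $861); payoff $0.
Alternative bid $900: Ben is highest, pays the top rival bid $861; payoff $265 − $861 = −$596.
Change in payoff = −$596 − ($0) = −$596.

−$596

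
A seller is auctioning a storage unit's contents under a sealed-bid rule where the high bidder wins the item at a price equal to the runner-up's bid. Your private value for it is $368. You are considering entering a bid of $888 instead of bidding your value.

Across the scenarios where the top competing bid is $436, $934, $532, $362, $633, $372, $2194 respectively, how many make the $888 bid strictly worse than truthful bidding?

The deviation hurts exactly when the highest competing bid lies strictly between $368 and $888 — overbidding then wins at a price above your value.
$436: inside the interval → strictly worse (loss $68).
$934: above both → same outcome either way.
$532: inside the interval → strictly worse (loss $164).
$362: below both → same outcome either way.
$633: inside the interval → strictly worse (loss $265).
$372: inside the interval → strictly worse (loss $4).
$2194: above both → same outcome either way.
Count: 4.

4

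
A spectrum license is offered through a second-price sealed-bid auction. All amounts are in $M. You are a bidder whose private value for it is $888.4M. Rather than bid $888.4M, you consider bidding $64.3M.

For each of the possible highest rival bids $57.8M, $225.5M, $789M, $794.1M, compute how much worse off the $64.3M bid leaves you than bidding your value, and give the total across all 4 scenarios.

$856.6M

The deviation costs you only when the competing bid falls strictly between $64.3M and $888.4M; elsewhere both bids give the same outcome.
$57.8M: outcomes coincide → loss $0M.
$225.5M: truthful payoff $662.9M, deviation payoff $0M → loss $662.9M.
$789M: truthful payoff $99.4M, deviation payoff $0M → loss $99.4M.
$794.1M: truthful payoff $94.3M, deviation payoff $0M → loss $94.3M.
Total loss = $662.9M + $99.4M + $94.3M = $856.6M.
Because the price is fixed by the runner-up's bid, deviating from your value can only change a good outcome into a bad one — never the reverse.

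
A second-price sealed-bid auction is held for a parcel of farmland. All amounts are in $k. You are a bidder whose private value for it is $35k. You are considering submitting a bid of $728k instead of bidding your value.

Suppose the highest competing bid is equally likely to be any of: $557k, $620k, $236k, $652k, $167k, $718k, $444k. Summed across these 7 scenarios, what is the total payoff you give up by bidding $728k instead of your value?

$3149k

The deviation costs you only when the competing bid falls strictly between $35k and $728k; elsewhere both bids give the same outcome.
$557k: truthful payoff $0k, deviation payoff −$522k → loss $522k.
$620k: truthful payoff $0k, deviation payoff −$585k → loss $585k.
$236k: truthful payoff $0k, deviation payoff −$201k → loss $201k.
$652k: truthful payoff $0k, deviation payoff −$617k → loss $617k.
$167k: truthful payoff $0k, deviation payoff −$132k → loss $132k.
$718k: truthful payoff $0k, deviation payoff −$683k → loss $683k.
$444k: truthful payoff $0k, deviation payoff −$409k → loss $409k.
Total loss = $522k + $585k + $201k + $617k + $132k + $683k + $409k = $3149k.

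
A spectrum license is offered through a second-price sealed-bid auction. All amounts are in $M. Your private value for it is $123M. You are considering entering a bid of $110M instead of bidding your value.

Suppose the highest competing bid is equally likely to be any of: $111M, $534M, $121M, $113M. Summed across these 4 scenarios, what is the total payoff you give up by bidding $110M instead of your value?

$24M

The deviation costs you only when the competing bid falls strictly between $110M and $123M; elsewhere both bids give the same outcome.
$111M: truthful payoff $12M, deviation payoff $0M → loss $12M.
$534M: outcomes coincide → loss $0M.
$121M: truthful payoff $2M, deviation payoff $0M → loss $2M.
$113M: truthful payoff $10M, deviation payoff $0M → loss $10M.
Total loss = $12M + $2M + $10M = $24M.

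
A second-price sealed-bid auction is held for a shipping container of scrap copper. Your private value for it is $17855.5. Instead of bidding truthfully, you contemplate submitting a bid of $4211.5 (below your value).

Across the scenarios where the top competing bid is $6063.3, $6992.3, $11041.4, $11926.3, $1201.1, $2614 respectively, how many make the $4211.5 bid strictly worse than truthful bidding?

4

The deviation hurts exactly when the highest competing bid lies strictly between $4211.5 and $17855.5 — underbidding then forfeits a profitable win.
$6063.3: inside the interval → strictly worse (loss $11792.2).
$6992.3: inside the interval → strictly worse (loss $10863.2).
$11041.4: inside the interval → strictly worse (loss $6814.1).
$11926.3: inside the interval → strictly worse (loss $5929.2).
$1201.1: below both → same outcome either way.
$2614: below both → same outcome either way.
Count: 4.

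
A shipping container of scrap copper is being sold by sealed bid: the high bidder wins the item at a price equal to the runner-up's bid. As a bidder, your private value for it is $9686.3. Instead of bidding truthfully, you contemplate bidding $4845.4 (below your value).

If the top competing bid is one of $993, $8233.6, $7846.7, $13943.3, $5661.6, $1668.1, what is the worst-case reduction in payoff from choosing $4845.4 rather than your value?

$4024.7

$993: same outcome either way → loss $0.
$8233.6: truthful gives $1452.7, deviation gives $0 → loss $1452.7.
$7846.7: truthful gives $1839.6, deviation gives $0 → loss $1839.6.
$13943.3: same outcome either way → loss $0.
$5661.6: truthful gives $4024.7, deviation gives $0 → loss $4024.7.
$1668.1: same outcome either way → loss $0.
Maximum loss: $4024.7.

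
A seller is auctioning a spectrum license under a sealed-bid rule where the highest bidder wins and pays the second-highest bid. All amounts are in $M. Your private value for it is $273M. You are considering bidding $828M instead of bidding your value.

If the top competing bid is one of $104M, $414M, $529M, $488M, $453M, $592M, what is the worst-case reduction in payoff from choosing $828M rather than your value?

$104M: same outcome either way → loss $0M.
$414M: truthful gives $0M, deviation gives −$141M → loss $141M.
$529M: truthful gives $0M, deviation gives −$256M → loss $256M.
$488M: truthful gives $0M, deviation gives −$215M → loss $215M.
$453M: truthful gives $0M, deviation gives −$180M → loss $180M.
$592M: truthful gives $0M, deviation gives −$319M → loss $319M.
Maximum loss: $319M.

$319M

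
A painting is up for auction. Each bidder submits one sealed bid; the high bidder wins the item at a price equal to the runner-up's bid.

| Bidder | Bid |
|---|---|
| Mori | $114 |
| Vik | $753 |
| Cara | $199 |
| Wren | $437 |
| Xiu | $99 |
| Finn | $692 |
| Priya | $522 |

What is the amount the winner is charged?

$692

Highest bid: Vik at $753, so Vik wins.
Second-highest bid: Finn at $692 — that is the price the winner pays.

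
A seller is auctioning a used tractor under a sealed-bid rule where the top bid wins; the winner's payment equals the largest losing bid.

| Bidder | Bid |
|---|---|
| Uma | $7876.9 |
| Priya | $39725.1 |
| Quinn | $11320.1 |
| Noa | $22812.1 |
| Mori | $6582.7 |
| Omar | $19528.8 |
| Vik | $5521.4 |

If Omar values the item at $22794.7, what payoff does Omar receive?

Highest bid: Priya at $39725.1, so Priya wins.
Second-highest bid: Noa at $22812.1 — that is the price the winner pays.
Omar did not win, so Omar pays nothing and receives nothing: payoff $0.

$0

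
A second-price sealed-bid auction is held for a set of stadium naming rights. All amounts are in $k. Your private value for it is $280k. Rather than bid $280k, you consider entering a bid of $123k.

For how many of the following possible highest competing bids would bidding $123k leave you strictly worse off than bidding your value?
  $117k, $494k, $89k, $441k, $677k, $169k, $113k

1

The deviation hurts exactly when the highest competing bid lies strictly between $123k and $280k — underbidding then forfeits a profitable win.
$117k: below both → same outcome either way.
$494k: above both → same outcome either way.
$89k: below both → same outcome either way.
$441k: above both → same outcome either way.
$677k: above both → same outcome either way.
$169k: inside the interval → strictly worse (loss $111k).
$113k: below both → same outcome either way.
Count: 1.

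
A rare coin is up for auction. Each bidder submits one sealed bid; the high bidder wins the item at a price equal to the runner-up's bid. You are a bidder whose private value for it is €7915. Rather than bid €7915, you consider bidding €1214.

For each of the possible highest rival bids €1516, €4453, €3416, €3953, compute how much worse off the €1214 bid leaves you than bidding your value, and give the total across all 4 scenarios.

The deviation costs you only when the competing bid falls strictly between €1214 and €7915; elsewhere both bids give the same outcome.
€1516: truthful payoff €6399, deviation payoff €0 → loss €6399.
€4453: truthful payoff €3462, deviation payoff €0 → loss €3462.
€3416: truthful payoff €4499, deviation payoff €0 → loss €4499.
€3953: truthful payoff €3962, deviation payoff €0 → loss €3962.
Total loss = €6399 + €3462 + €4499 + €3962 = €18322.

€18322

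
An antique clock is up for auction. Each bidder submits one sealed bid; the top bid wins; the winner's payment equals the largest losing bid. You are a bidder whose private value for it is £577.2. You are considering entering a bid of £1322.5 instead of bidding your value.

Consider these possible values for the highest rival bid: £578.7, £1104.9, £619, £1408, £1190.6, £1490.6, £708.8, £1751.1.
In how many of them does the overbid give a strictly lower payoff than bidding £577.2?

The deviation hurts exactly when the highest competing bid lies strictly between £577.2 and £1322.5 — overbidding then wins at a price above your value.
£578.7: inside the interval → strictly worse (loss £1.5).
£1104.9: inside the interval → strictly worse (loss £527.7).
£619: inside the interval → strictly worse (loss £41.8).
£1408: above both → same outcome either way.
£1190.6: inside the interval → strictly worse (loss £613.4).
£1490.6: above both → same outcome either way.
£708.8: inside the interval → strictly worse (loss £131.6).
£1751.1: above both → same outcome either way.
Count: 5.

5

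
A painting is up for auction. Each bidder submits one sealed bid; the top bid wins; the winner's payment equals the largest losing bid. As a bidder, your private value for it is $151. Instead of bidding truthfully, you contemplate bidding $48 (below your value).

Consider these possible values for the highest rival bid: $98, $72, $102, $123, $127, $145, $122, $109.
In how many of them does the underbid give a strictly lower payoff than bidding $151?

8

The deviation hurts exactly when the highest competing bid lies strictly between $48 and $151 — underbidding then forfeits a profitable win.
$98: inside the interval → strictly worse (loss $53).
$72: inside the interval → strictly worse (loss $79).
$102: inside the interval → strictly worse (loss $49).
$123: inside the interval → strictly worse (loss $28).
$127: inside the interval → strictly worse (loss $24).
$145: inside the interval → strictly worse (loss $6).
$122: inside the interval → strictly worse (loss $29).
$109: inside the interval → strictly worse (loss $42).
Count: 8.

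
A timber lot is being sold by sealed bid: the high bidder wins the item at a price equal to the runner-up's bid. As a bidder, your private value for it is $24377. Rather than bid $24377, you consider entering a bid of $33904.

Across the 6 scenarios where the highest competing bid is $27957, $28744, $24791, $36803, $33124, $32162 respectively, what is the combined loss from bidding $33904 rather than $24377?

The deviation costs you only when the competing bid falls strictly between $24377 and $33904; elsewhere both bids give the same outcome.
$27957: truthful payoff $0, deviation payoff −$3580 → loss $3580.
$28744: truthful payoff $0, deviation payoff −$4367 → loss $4367.
$24791: truthful payoff $0, deviation payoff −$414 → loss $414.
$36803: outcomes coincide → loss $0.
$33124: truthful payoff $0, deviation payoff −$8747 → loss $8747.
$32162: truthful payoff $0, deviation payoff −$7785 → loss $7785.
Total loss = $3580 + $4367 + $414 + $8747 + $7785 = $24893.

$24893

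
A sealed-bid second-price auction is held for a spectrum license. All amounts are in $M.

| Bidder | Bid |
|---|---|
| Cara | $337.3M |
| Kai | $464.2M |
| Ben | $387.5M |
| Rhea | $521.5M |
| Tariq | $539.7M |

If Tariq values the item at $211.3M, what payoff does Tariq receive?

Highest bid: Tariq at $539.7M, so Tariq wins.
Second-highest bid: Rhea at $521.5M — that is the price the winner pays.
Tariq's payoff = value − price = $211.3M − $521.5M = −$310.2M.

−$310.2M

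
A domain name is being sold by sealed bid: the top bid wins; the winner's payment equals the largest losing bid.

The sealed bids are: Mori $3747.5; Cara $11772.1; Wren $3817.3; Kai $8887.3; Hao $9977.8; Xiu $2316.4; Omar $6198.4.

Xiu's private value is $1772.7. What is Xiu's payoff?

Highest bid: Cara at $11772.1, so Cara wins.
Second-highest bid: Hao at $9977.8 — that is the price the winner pays.
Xiu did not win, so Xiu pays nothing and receives nothing: payoff $0.

$0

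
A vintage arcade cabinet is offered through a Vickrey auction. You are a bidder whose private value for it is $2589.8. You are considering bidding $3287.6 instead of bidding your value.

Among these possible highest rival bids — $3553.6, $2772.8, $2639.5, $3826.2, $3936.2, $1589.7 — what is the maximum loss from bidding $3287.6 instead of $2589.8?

$3553.6: same outcome either way → loss $0.
$2772.8: truthful gives $0, deviation gives −$183 → loss $183.
$2639.5: truthful gives $0, deviation gives −$49.7 → loss $49.7.
$3826.2: same outcome either way → loss $0.
$3936.2: same outcome either way → loss $0.
$1589.7: same outcome either way → loss $0.
Maximum loss: $183.

$183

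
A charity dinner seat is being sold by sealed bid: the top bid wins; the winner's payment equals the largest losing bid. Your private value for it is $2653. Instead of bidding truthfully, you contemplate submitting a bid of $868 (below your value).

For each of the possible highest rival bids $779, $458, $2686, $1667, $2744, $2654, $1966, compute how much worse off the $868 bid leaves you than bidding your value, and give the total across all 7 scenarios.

The deviation costs you only when the competing bid falls strictly between $868 and $2653; elsewhere both bids give the same outcome.
$779: outcomes coincide → loss $0.
$458: outcomes coincide → loss $0.
$2686: outcomes coincide → loss $0.
$1667: truthful payoff $986, deviation payoff $0 → loss $986.
$2744: outcomes coincide → loss $0.
$2654: outcomes coincide → loss $0.
$1966: truthful payoff $687, deviation payoff $0 → loss $687.
Total loss = $986 + $687 = $1673.

$1673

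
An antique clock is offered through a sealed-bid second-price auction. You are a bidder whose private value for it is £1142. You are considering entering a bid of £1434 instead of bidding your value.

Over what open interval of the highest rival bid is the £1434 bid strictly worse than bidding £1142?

If the competing bid is below £1142, both bids win at the same price — no difference.
If it is above £1434, both bids lose — no difference.
If it lies strictly between £1142 and £1434, bidding your value loses (payoff 0) while bidding £1434 wins at a price above your value (payoff negative).
So the deviation strictly hurts on the open interval (£1142, £1434).

(£1142, £1434)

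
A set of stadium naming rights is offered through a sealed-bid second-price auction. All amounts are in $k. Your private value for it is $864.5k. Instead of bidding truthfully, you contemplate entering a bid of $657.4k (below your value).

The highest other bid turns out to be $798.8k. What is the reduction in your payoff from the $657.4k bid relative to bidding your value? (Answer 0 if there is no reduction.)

$65.7k

Bidding your value $864.5k: you win (since $864.5k > $798.8k) and pay $798.8k. Payoff $65.7k.
Bidding $657.4k: you lose. Payoff $0k.
The competing bid $798.8k lies between your shaded bid and your value, so underbidding forfeits an item you could have won at a profitable price.
Loss from deviating = $65.7k − ($0k) = $65.7k.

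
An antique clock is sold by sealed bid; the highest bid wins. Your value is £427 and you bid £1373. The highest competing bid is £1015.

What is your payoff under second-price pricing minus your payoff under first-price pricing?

You have the highest bid, so you win under either rule.
Second-price: pay £1015 → payoff −£588.
First-price: pay your own bid £1373 → payoff −£946.
Difference = −£588 − (−£946) = £358.

£358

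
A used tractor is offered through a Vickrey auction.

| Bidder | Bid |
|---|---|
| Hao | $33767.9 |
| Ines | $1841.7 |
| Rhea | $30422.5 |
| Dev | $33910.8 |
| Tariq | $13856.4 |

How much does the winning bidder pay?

$33767.9

Highest bid: Dev at $33910.8, so Dev wins.
Second-highest bid: Hao at $33767.9 — that is the price the winner pays.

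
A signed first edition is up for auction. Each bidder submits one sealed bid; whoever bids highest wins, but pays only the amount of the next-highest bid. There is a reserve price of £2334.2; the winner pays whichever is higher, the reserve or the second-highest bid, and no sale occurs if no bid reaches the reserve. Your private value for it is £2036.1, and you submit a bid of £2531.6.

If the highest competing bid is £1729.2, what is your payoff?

Your bid £2531.6 is the highest and exceeds the reserve.
Price = max(second-highest bid, reserve) = max(£1729.2, £2334.2) = £2334.2.
Payoff = £2036.1 − £2334.2 = −£298.1.

−£298.1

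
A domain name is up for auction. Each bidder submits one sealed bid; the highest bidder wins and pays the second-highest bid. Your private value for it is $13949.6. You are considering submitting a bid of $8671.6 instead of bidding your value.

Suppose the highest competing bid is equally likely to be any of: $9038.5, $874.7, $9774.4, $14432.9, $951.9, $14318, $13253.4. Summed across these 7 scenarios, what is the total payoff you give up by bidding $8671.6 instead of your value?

The deviation costs you only when the competing bid falls strictly between $8671.6 and $13949.6; elsewhere both bids give the same outcome.
$9038.5: truthful payoff $4911.1, deviation payoff $0 → loss $4911.1.
$874.7: outcomes coincide → loss $0.
$9774.4: truthful payoff $4175.2, deviation payoff $0 → loss $4175.2.
$14432.9: outcomes coincide → loss $0.
$951.9: outcomes coincide → loss $0.
$14318: outcomes coincide → loss $0.
$13253.4: truthful payoff $696.2, deviation payoff $0 → loss $696.2.
Total loss = $4911.1 + $4175.2 + $696.2 = $9782.5.

$9782.5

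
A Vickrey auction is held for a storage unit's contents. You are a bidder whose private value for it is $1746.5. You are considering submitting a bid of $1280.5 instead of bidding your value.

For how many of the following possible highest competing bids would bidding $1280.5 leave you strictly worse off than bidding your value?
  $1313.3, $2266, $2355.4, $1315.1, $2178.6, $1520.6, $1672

4

The deviation hurts exactly when the highest competing bid lies strictly between $1280.5 and $1746.5 — underbidding then forfeits a profitable win.
$1313.3: inside the interval → strictly worse (loss $433.2).
$2266: above both → same outcome either way.
$2355.4: above both → same outcome either way.
$1315.1: inside the interval → strictly worse (loss $431.4).
$2178.6: above both → same outcome either way.
$1520.6: inside the interval → strictly worse (loss $225.9).
$1672: inside the interval → strictly worse (loss $74.5).
Count: 4.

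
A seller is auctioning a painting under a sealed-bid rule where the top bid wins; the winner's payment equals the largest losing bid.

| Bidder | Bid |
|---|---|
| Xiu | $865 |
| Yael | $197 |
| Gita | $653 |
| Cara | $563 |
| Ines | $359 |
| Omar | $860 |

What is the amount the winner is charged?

$860

Highest bid: Xiu at $865, so Xiu wins.
Second-highest bid: Omar at $860 — that is the price the winner pays.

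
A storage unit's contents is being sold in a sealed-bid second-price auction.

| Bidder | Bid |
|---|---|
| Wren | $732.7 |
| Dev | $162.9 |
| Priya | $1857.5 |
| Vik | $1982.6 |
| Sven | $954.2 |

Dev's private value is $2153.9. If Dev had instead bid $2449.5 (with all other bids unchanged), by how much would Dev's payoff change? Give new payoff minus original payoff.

The highest bid among the other bidders is $1982.6; Dev's bid doesn't change that.
Original bid $162.9: Dev is not highest (top rival bid is $1982.6); payoff $0.
Alternative bid $2449.5: Dev is highest, pays the top rival bid $1982.6; payoff $2153.9 − $1982.6 = $171.3.
Change in payoff = $171.3 − ($0) = $171.3.

$171.3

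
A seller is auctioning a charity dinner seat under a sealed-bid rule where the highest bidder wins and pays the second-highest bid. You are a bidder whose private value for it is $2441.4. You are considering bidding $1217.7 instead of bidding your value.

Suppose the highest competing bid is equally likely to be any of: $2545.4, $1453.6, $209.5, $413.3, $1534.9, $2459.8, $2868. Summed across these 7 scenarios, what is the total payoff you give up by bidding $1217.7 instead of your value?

$1894.3

The deviation costs you only when the competing bid falls strictly between $1217.7 and $2441.4; elsewhere both bids give the same outcome.
$2545.4: outcomes coincide → loss $0.
$1453.6: truthful payoff $987.8, deviation payoff $0 → loss $987.8.
$209.5: outcomes coincide → loss $0.
$413.3: outcomes coincide → loss $0.
$1534.9: truthful payoff $906.5, deviation payoff $0 → loss $906.5.
$2459.8: outcomes coincide → loss $0.
$2868: outcomes coincide → loss $0.
Total loss = $987.8 + $906.5 = $1894.3.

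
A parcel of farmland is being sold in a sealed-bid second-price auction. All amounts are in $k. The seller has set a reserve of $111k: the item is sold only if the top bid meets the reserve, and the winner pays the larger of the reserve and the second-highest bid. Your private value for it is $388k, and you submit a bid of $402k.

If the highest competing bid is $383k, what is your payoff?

$5k

Your bid $402k is the highest and exceeds the reserve.
Price = max(second-highest bid, reserve) = max($383k, $111k) = $383k.
Payoff = $388k − $383k = $5k.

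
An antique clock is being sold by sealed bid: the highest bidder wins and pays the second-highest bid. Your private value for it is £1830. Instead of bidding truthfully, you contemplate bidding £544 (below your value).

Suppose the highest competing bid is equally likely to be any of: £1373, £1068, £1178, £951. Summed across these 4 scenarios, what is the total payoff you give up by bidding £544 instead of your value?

£2750

The deviation costs you only when the competing bid falls strictly between £544 and £1830; elsewhere both bids give the same outcome.
£1373: truthful payoff £457, deviation payoff £0 → loss £457.
£1068: truthful payoff £762, deviation payoff £0 → loss £762.
£1178: truthful payoff £652, deviation payoff £0 → loss £652.
£951: truthful payoff £879, deviation payoff £0 → loss £879.
Total loss = £457 + £762 + £652 + £879 = £2750.
Because the price is fixed by the runner-up's bid, deviating from your value can only change a good outcome into a bad one — never the reverse.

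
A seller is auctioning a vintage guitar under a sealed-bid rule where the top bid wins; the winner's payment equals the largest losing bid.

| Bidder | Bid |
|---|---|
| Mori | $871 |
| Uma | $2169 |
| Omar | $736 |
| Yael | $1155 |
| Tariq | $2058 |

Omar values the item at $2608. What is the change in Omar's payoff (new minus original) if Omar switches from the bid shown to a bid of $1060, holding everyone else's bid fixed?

The highest bid among the other bidders is $2169; Omar's bid doesn't change that.
Original bid $736: Omar is not highest (top rival bid is $2169); payoff $0.
Alternative bid $1060: Omar is not highest (top rival bid is $2169); payoff $0.
Change in payoff = $0 − ($0) = $0.

$0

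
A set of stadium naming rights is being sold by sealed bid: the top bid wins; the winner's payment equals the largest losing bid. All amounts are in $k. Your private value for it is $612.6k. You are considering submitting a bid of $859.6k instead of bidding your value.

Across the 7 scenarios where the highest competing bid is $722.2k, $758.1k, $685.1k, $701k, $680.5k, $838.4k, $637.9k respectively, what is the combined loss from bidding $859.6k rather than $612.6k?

The deviation costs you only when the competing bid falls strictly between $612.6k and $859.6k; elsewhere both bids give the same outcome.
$722.2k: truthful payoff $0k, deviation payoff −$109.6k → loss $109.6k.
$758.1k: truthful payoff $0k, deviation payoff −$145.5k → loss $145.5k.
$685.1k: truthful payoff $0k, deviation payoff −$72.5k → loss $72.5k.
$701k: truthful payoff $0k, deviation payoff −$88.4k → loss $88.4k.
$680.5k: truthful payoff $0k, deviation payoff −$67.9k → loss $67.9k.
$838.4k: truthful payoff $0k, deviation payoff −$225.8k → loss $225.8k.
$637.9k: truthful payoff $0k, deviation payoff −$25.3k → loss $25.3k.
Total loss = $109.6k + $145.5k + $72.5k + $88.4k + $67.9k + $225.8k + $25.3k = $735k.

$735k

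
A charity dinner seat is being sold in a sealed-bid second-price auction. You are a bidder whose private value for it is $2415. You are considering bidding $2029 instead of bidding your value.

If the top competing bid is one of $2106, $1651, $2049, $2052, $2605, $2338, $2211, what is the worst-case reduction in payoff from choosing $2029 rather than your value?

$2106: truthful gives $309, deviation gives $0 → loss $309.
$1651: same outcome either way → loss $0.
$2049: truthful gives $366, deviation gives $0 → loss $366.
$2052: truthful gives $363, deviation gives $0 → loss $363.
$2605: same outcome either way → loss $0.
$2338: truthful gives $77, deviation gives $0 → loss $77.
$2211: truthful gives $204, deviation gives $0 → loss $204.
Maximum loss: $366.

$366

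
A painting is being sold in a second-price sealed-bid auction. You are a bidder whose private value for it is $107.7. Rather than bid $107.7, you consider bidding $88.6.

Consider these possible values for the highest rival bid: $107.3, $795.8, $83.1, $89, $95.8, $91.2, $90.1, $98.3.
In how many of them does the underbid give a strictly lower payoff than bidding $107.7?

6

The deviation hurts exactly when the highest competing bid lies strictly between $88.6 and $107.7 — underbidding then forfeits a profitable win.
$107.3: inside the interval → strictly worse (loss $0.4).
$795.8: above both → same outcome either way.
$83.1: below both → same outcome either way.
$89: inside the interval → strictly worse (loss $18.7).
$95.8: inside the interval → strictly worse (loss $11.9).
$91.2: inside the interval → strictly worse (loss $16.5).
$90.1: inside the interval → strictly worse (loss $17.6).
$98.3: inside the interval → strictly worse (loss $9.4).
Count: 6.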